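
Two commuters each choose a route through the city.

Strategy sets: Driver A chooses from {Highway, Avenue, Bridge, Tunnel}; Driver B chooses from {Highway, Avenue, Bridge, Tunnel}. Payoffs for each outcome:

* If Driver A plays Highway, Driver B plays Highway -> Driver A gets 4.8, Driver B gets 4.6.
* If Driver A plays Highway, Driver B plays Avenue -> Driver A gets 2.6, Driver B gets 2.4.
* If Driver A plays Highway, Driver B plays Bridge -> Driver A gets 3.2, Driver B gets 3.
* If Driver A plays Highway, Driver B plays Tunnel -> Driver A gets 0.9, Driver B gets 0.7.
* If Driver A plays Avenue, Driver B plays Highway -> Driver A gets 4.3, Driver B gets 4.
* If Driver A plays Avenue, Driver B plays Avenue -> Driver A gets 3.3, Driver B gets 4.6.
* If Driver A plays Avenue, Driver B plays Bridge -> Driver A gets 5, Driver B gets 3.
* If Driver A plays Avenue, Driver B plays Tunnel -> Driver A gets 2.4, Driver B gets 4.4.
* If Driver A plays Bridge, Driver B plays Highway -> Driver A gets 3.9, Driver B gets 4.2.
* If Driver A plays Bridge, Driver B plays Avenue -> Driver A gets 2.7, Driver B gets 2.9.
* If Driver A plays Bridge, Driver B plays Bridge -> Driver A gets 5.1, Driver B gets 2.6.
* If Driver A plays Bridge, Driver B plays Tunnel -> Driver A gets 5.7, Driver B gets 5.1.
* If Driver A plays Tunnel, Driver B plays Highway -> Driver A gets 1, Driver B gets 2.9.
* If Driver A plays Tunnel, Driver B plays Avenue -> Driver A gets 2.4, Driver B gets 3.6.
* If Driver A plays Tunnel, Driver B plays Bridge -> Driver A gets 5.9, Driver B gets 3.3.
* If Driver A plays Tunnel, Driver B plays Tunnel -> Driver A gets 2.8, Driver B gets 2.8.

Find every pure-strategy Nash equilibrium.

(Highway, Highway), (Avenue, Avenue), (Bridge, Tunnel)

Driver A against Highway: payoffs 4.8, 4.3, 3.9, 1 → best response Highway.
Driver A against Avenue: payoffs 2.6, 3.3, 2.7, 2.4 → best response Avenue.
Driver A against Bridge: payoffs 3.2, 5, 5.1, 5.9 → best response Tunnel.
Driver A against Tunnel: payoffs 0.9, 2.4, 5.7, 2.8 → best response Bridge.
Driver B against Highway: payoffs 4.6, 2.4, 3, 0.7 → best response Highway.
Driver B against Avenue: payoffs 4, 4.6, 3, 4.4 → best response Avenue.
Driver B against Bridge: payoffs 4.2, 2.9, 2.6, 5.1 → best response Tunnel.
Driver B against Tunnel: payoffs 2.9, 3.6, 3.3, 2.8 → best response Avenue.
Mutual best responses: (Highway, Highway); (Avenue, Avenue); (Bridge, Tunnel).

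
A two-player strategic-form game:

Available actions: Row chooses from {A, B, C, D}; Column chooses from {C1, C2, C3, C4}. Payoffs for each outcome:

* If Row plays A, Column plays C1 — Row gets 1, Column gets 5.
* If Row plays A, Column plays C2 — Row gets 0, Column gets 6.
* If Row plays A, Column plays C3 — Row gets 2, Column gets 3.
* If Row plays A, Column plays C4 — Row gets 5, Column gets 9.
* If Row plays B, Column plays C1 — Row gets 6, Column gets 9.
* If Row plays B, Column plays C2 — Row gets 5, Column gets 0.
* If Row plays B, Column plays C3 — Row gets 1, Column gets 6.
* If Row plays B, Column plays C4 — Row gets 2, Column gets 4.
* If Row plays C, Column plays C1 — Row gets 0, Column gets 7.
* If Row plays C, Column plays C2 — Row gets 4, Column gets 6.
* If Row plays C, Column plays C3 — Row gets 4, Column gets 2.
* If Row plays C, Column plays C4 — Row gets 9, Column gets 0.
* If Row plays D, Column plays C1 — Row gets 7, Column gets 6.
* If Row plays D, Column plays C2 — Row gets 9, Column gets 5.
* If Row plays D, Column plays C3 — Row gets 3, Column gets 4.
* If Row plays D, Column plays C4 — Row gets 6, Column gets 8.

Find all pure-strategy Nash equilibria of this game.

none

For each strategy profile, look for a profitable unilateral deviation.
(A, C1): Row can switch to B (1 → 6). Not NE.
(A, C2): Row can switch to B (0 → 5). Not NE.
(A, C3): Row can switch to C (2 → 4). Not NE.
(A, C4): Row can switch to C (5 → 9). Not NE.
(B, C1): Row can switch to D (6 → 7). Not NE.
(B, C2): Row can switch to D (5 → 9). Not NE.
(B, C3): Row can switch to A (1 → 2). Not NE.
(B, C4): Row can switch to A (2 → 5). Not NE.
(C, C1): Row can switch to A (0 → 1). Not NE.
(C, C2): Row can switch to B (4 → 5). Not NE.
(C, C3): Column can switch to C1 (2 → 7). Not NE.
(C, C4): Column can switch to C1 (0 → 7). Not NE.
(The remaining 4 profiles each have a profitable deviation by the same check.)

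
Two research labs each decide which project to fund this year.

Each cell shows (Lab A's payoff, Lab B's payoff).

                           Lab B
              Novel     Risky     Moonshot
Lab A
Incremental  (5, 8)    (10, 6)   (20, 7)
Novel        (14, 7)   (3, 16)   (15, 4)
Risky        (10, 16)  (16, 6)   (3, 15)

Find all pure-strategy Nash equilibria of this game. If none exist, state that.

none

Lab A against Novel: payoffs 5, 14, 10 → best response Novel.
Lab A against Risky: payoffs 10, 3, 16 → best response Risky.
Lab A against Moonshot: payoffs 20, 15, 3 → best response Incremental.
Lab B against Incremental: payoffs 8, 6, 7 → best response Novel.
Lab B against Novel: payoffs 7, 16, 4 → best response Risky.
Lab B against Risky: payoffs 16, 6, 15 → best response Novel.
No profile is a mutual best response for all players.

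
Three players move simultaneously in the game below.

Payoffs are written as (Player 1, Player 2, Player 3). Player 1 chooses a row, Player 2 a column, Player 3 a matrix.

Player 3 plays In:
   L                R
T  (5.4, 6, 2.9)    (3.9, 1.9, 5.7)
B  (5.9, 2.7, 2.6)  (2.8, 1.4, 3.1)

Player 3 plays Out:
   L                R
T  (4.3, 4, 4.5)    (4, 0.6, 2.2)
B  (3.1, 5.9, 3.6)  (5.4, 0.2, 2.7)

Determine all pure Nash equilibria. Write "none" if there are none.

(T, L, In): Player 1 can switch to B (5.4 → 5.9). Not NE.
(T, L, Out): Player 1 gets 4.3, best alternative 3.1; Player 2 gets 4, best alternative 0.6; Player 3 gets 4.5, best alternative 2.9. No profitable deviation — NE.
(T, R, In): Player 2 can switch to L (1.9 → 6). Not NE.
(T, R, Out): Player 1 can switch to B (4 → 5.4). Not NE.
(B, L, In): Player 3 can switch to Out (2.6 → 3.6). Not NE.
(B, L, Out): Player 1 can switch to T (3.1 → 4.3). Not NE.
(B, R, In): Player 1 can switch to T (2.8 → 3.9). Not NE.
(B, R, Out): Player 2 can switch to L (0.2 → 5.9). Not NE.

Pure NE: (T, L, Out)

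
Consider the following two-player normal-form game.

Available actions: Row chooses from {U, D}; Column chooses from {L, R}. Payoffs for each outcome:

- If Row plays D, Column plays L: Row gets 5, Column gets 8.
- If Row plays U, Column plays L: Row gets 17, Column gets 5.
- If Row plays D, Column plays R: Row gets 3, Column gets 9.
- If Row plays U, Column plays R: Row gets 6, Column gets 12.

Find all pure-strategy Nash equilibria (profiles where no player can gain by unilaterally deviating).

(U, R)

Row against L: payoffs 17, 5 → best response U.
Row against R: payoffs 6, 3 → best response U.
Column against U: payoffs 5, 12 → best response R.
Column against D: payoffs 8, 9 → best response R.
Mutual best responses: (U, R).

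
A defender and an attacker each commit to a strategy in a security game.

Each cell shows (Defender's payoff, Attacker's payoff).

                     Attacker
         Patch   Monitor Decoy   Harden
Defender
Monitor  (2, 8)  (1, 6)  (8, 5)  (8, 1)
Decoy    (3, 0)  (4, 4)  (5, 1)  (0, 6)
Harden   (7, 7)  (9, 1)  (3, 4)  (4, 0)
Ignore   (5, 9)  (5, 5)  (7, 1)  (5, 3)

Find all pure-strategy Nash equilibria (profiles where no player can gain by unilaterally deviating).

(Harden, Patch)

For each strategy profile, look for a profitable unilateral deviation.
(Monitor, Patch): Defender can switch to Decoy (2 → 3). Not NE.
(Monitor, Monitor): Defender can switch to Decoy (1 → 4). Not NE.
(Monitor, Decoy): Attacker can switch to Patch (5 → 8). Not NE.
(Monitor, Harden): Attacker can switch to Patch (1 → 8). Not NE.
(Decoy, Patch): Defender can switch to Harden (3 → 7). Not NE.
(Decoy, Monitor): Defender can switch to Harden (4 → 9). Not NE.
(Decoy, Decoy): Defender can switch to Monitor (5 → 8). Not NE.
(Decoy, Harden): Defender can switch to Monitor (0 → 8). Not NE.
(Harden, Patch): Defender gets 7, best alternative 5; Attacker gets 7, best alternative 4. No profitable deviation — NE.
(Harden, Monitor): Attacker can switch to Patch (1 → 7). Not NE.
(Harden, Decoy): Defender can switch to Monitor (3 → 8). Not NE.
(The remaining 5 profiles each have a profitable deviation by the same check.)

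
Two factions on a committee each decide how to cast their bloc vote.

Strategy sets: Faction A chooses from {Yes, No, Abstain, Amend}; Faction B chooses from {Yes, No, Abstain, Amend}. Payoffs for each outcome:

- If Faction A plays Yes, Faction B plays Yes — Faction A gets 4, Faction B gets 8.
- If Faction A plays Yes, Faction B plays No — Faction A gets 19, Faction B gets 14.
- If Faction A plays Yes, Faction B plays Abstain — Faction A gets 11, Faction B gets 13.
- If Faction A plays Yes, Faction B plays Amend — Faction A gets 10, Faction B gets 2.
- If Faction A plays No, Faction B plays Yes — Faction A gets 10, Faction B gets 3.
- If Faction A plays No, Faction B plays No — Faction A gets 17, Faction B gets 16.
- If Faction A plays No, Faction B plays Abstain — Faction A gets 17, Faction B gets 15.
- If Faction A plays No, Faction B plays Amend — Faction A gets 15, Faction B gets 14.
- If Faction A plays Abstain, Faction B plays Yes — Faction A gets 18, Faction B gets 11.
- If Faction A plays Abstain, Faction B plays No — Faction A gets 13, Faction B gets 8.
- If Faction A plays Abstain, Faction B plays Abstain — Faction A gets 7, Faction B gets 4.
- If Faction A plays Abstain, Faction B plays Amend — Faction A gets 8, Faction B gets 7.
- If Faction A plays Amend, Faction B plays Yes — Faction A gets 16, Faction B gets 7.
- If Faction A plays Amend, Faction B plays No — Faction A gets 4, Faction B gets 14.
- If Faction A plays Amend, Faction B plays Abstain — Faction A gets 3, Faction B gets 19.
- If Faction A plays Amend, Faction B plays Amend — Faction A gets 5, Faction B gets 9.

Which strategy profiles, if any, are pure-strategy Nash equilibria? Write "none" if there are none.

(Yes, Yes): Faction A can switch to No (4 → 10). Not NE.
(Yes, No): Faction A gets 19, best alternative 17; Faction B gets 14, best alternative 13. No profitable deviation — NE.
(Yes, Abstain): Faction A can switch to No (11 → 17). Not NE.
(Yes, Amend): Faction A can switch to No (10 → 15). Not NE.
(No, Yes): Faction A can switch to Abstain (10 → 18). Not NE.
(No, No): Faction A can switch to Yes (17 → 19). Not NE.
(No, Abstain): Faction B can switch to No (15 → 16). Not NE.
(No, Amend): Faction B can switch to No (14 → 16). Not NE.
(Abstain, Yes): Faction A gets 18, best alternative 16; Faction B gets 11, best alternative 8. No profitable deviation — NE.
(Abstain, No): Faction A can switch to Yes (13 → 19). Not NE.
(The remaining 6 profiles each have a profitable deviation by the same check.)

(Yes, No) and (Abstain, Yes)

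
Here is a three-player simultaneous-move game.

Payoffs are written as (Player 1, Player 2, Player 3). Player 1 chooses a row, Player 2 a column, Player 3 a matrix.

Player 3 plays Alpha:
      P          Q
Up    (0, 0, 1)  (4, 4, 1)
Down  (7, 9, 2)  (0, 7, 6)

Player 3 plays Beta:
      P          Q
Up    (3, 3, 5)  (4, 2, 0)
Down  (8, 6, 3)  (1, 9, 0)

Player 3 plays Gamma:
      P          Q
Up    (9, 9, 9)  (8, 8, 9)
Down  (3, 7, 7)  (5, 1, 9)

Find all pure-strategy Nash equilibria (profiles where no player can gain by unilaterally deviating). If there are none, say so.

(Up, P, Alpha): Player 1 can switch to Down (0 → 7). Not NE.
(Up, P, Beta): Player 1 can switch to Down (3 → 8). Not NE.
(Up, P, Gamma): Player 1 gets 9, best alternative 3; Player 2 gets 9, best alternative 8; Player 3 gets 9, best alternative 5. No profitable deviation — NE.
(Up, Q, Alpha): Player 3 can switch to Gamma (1 → 9). Not NE.
(Up, Q, Beta): Player 2 can switch to P (2 → 3). Not NE.
(Up, Q, Gamma): Player 2 can switch to P (8 → 9). Not NE.
(Down, P, Alpha): Player 3 can switch to Beta (2 → 3). Not NE.
(Down, P, Beta): Player 2 can switch to Q (6 → 9). Not NE.
(Down, P, Gamma): Player 1 can switch to Up (3 → 9). Not NE.
(Down, Q, Alpha): Player 1 can switch to Up (0 → 4). Not NE.
(Down, Q, Beta): Player 1 can switch to Up (1 → 4). Not NE.
(Down, Q, Gamma): Player 1 can switch to Up (5 → 8). Not NE.

The unique pure-strategy Nash equilibrium is (Up, P, Gamma).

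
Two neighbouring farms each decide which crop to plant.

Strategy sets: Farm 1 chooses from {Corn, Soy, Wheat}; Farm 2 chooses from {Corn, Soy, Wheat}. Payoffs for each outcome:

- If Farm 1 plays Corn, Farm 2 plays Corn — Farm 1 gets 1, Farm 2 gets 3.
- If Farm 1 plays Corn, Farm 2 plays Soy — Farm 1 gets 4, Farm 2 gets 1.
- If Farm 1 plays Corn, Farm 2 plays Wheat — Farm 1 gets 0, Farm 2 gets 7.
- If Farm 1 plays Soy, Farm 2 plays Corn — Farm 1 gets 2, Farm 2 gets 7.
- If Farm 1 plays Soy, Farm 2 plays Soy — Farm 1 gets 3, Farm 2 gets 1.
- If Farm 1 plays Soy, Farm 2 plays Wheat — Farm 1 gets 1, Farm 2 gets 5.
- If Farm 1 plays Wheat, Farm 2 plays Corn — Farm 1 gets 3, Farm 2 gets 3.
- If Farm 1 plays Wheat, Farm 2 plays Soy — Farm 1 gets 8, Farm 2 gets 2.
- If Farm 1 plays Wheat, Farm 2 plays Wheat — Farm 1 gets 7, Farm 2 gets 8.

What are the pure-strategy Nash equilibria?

Check each profile: it is a Nash equilibrium iff no player can strictly gain by switching unilaterally.
(Corn, Corn): Farm 1 can switch to Soy (1 → 2). Not NE.
(Corn, Soy): Farm 1 can switch to Wheat (4 → 8). Not NE.
(Corn, Wheat): Farm 1 can switch to Soy (0 → 1). Not NE.
(Soy, Corn): Farm 1 can switch to Wheat (2 → 3). Not NE.
(Soy, Soy): Farm 1 can switch to Corn (3 → 4). Not NE.
(Soy, Wheat): Farm 1 can switch to Wheat (1 → 7). Not NE.
(Wheat, Wheat): Farm 1 gets 7, best alternative 1; Farm 2 gets 8, best alternative 3. No profitable deviation — NE.
(The remaining 2 profiles each have a profitable deviation by the same check.)

(Wheat, Wheat)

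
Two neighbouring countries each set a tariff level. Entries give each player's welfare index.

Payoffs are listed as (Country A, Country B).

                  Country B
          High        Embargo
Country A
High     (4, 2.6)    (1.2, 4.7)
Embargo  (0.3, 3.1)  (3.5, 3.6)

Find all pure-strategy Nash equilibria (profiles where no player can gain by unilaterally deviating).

(High, High): Country B can switch to Embargo (2.6 → 4.7). Not NE.
(High, Embargo): Country A can switch to Embargo (1.2 → 3.5). Not NE.
(Embargo, High): Country A can switch to High (0.3 → 4). Not NE.
(Embargo, Embargo): Country A gets 3.5, best alternative 1.2; Country B gets 3.6, best alternative 3.1. No profitable deviation — NE.

The unique pure-strategy Nash equilibrium is (Embargo, Embargo).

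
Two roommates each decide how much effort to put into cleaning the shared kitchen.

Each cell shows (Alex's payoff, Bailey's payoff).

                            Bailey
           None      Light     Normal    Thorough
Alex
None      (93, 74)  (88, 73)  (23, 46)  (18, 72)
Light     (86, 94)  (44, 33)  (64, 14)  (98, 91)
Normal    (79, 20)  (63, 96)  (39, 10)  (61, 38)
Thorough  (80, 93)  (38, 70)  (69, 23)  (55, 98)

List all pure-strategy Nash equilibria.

(None, None)

Alex against None: payoffs 93, 86, 79, 80 → best response None.
Alex against Light: payoffs 88, 44, 63, 38 → best response None.
Alex against Normal: payoffs 23, 64, 39, 69 → best response Thorough.
Alex against Thorough: payoffs 18, 98, 61, 55 → best response Light.
Bailey against None: payoffs 74, 73, 46, 72 → best response None.
Bailey against Light: payoffs 94, 33, 14, 91 → best response None.
Bailey against Normal: payoffs 20, 96, 10, 38 → best response Light.
Bailey against Thorough: payoffs 93, 70, 23, 98 → best response Thorough.
Mutual best responses: (None, None).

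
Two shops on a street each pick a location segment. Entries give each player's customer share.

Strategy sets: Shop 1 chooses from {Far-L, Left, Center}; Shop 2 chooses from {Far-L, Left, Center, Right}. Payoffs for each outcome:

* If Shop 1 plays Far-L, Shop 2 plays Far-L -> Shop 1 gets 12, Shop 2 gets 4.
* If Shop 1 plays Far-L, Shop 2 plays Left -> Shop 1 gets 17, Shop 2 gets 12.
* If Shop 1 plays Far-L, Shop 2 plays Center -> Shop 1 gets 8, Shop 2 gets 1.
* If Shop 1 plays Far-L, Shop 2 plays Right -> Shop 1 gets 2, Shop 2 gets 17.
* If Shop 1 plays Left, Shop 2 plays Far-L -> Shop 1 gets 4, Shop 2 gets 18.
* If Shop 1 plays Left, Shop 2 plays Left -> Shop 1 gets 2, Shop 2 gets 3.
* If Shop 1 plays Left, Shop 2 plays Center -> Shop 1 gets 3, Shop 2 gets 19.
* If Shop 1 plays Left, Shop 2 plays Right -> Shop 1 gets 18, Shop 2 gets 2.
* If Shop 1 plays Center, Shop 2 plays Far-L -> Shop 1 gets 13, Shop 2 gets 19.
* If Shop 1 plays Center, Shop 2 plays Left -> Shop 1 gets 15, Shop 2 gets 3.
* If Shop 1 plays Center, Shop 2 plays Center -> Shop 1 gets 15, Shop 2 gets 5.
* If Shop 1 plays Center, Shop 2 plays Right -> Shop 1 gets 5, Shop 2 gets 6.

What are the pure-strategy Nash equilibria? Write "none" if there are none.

(Far-L, Far-L): Shop 1 can switch to Center (12 → 13). Not NE.
(Far-L, Left): Shop 2 can switch to Right (12 → 17). Not NE.
(Far-L, Center): Shop 1 can switch to Center (8 → 15). Not NE.
(Far-L, Right): Shop 1 can switch to Left (2 → 18). Not NE.
(Left, Far-L): Shop 1 can switch to Far-L (4 → 12). Not NE.
(Left, Left): Shop 1 can switch to Far-L (2 → 17). Not NE.
(Left, Center): Shop 1 can switch to Far-L (3 → 8). Not NE.
(Left, Right): Shop 2 can switch to Far-L (2 → 18). Not NE.
(Center, Far-L): Shop 1 gets 13, best alternative 12; Shop 2 gets 19, best alternative 6. No profitable deviation — NE.
(Center, Left): Shop 1 can switch to Far-L (15 → 17). Not NE.
(Center, Center): Shop 2 can switch to Far-L (5 → 19). Not NE.
(The remaining 1 profile has a profitable deviation by the same check.)

The unique pure-strategy Nash equilibrium is (Center, Far-L).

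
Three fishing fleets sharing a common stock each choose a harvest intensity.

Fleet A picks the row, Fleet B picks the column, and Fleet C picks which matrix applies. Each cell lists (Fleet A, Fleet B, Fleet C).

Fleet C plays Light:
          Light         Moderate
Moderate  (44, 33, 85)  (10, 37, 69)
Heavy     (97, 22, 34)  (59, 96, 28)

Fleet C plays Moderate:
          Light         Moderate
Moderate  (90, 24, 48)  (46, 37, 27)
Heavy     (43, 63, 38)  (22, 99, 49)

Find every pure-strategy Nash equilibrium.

This game has no pure Nash equilibrium.

(Moderate, Light, Light): Fleet A can switch to Heavy (44 → 97). Not NE.
(Moderate, Light, Moderate): Fleet B can switch to Moderate (24 → 37). Not NE.
(Moderate, Moderate, Light): Fleet A can switch to Heavy (10 → 59). Not NE.
(Moderate, Moderate, Moderate): Fleet C can switch to Light (27 → 69). Not NE.
(Heavy, Light, Light): Fleet B can switch to Moderate (22 → 96). Not NE.
(Heavy, Light, Moderate): Fleet A can switch to Moderate (43 → 90). Not NE.
(Heavy, Moderate, Light): Fleet C can switch to Moderate (28 → 49). Not NE.
(Heavy, Moderate, Moderate): Fleet A can switch to Moderate (22 → 46). Not NE.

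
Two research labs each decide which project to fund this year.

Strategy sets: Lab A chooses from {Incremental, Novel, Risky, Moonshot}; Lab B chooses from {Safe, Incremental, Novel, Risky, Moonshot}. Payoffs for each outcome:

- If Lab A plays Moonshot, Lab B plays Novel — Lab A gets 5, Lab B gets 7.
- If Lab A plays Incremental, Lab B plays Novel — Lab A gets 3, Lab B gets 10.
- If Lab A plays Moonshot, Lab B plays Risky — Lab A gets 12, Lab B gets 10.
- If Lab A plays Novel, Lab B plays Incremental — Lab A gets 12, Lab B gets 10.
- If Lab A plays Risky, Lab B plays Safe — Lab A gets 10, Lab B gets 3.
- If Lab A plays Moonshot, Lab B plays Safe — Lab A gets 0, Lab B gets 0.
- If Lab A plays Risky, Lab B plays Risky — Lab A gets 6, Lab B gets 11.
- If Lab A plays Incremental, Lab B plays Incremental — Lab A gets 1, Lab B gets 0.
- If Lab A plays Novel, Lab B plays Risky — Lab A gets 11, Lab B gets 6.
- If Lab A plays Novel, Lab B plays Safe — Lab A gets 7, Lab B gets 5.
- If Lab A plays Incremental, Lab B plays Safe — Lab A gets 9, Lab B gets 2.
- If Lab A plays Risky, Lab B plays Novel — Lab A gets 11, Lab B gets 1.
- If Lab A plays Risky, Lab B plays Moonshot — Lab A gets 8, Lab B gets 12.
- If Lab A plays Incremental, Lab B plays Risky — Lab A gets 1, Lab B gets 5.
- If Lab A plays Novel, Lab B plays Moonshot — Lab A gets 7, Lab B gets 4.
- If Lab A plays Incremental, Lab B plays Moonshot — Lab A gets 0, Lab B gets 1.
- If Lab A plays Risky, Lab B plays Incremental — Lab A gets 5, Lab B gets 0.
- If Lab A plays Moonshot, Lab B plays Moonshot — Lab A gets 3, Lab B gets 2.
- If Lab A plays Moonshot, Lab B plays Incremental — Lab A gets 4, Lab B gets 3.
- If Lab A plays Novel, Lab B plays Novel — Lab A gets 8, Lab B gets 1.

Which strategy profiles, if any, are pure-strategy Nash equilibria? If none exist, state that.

Lab A against Safe: payoffs 9, 7, 10, 0 → best response Risky.
Lab A against Incremental: payoffs 1, 12, 5, 4 → best response Novel.
Lab A against Novel: payoffs 3, 8, 11, 5 → best response Risky.
Lab A against Risky: payoffs 1, 11, 6, 12 → best response Moonshot.
Lab A against Moonshot: payoffs 0, 7, 8, 3 → best response Risky.
Lab B against Incremental: payoffs 2, 0, 10, 5, 1 → best response Novel.
Lab B against Novel: payoffs 5, 10, 1, 6, 4 → best response Incremental.
Lab B against Risky: payoffs 3, 0, 1, 11, 12 → best response Moonshot.
Lab B against Moonshot: payoffs 0, 3, 7, 10, 2 → best response Risky.
Mutual best responses: (Novel, Incremental); (Risky, Moonshot); (Moonshot, Risky).

Pure-strategy Nash equilibria: (Novel, Incremental); (Risky, Moonshot); (Moonshot, Risky)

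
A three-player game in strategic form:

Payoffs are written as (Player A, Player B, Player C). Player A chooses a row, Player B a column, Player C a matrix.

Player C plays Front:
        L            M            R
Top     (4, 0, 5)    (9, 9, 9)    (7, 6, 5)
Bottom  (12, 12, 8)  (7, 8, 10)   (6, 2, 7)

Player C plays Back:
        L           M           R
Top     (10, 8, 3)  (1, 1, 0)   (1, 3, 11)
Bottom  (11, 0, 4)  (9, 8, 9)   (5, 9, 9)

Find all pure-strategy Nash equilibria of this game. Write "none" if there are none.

(Top, L, Front): Player A can switch to Bottom (4 → 12). Not NE.
(Top, L, Back): Player A can switch to Bottom (10 → 11). Not NE.
(Top, M, Front): Player A gets 9, best alternative 7; Player B gets 9, best alternative 6; Player C gets 9, best alternative 0. No profitable deviation — NE.
(Top, M, Back): Player A can switch to Bottom (1 → 9). Not NE.
(Top, R, Front): Player B can switch to M (6 → 9). Not NE.
(Top, R, Back): Player A can switch to Bottom (1 → 5). Not NE.
(Bottom, L, Front): Player A gets 12, best alternative 4; Player B gets 12, best alternative 8; Player C gets 8, best alternative 4. No profitable deviation — NE.
(Bottom, L, Back): Player B can switch to M (0 → 8). Not NE.
(Bottom, M, Front): Player A can switch to Top (7 → 9). Not NE.
(Bottom, M, Back): Player B can switch to R (8 → 9). Not NE.
(Bottom, R, Back): Player A gets 5, best alternative 1; Player B gets 9, best alternative 8; Player C gets 9, best alternative 7. No profitable deviation — NE.
(The remaining 1 profile has a profitable deviation by the same check.)

Pure-strategy Nash equilibria: (Top, M, Front) and (Bottom, L, Front) and (Bottom, R, Back)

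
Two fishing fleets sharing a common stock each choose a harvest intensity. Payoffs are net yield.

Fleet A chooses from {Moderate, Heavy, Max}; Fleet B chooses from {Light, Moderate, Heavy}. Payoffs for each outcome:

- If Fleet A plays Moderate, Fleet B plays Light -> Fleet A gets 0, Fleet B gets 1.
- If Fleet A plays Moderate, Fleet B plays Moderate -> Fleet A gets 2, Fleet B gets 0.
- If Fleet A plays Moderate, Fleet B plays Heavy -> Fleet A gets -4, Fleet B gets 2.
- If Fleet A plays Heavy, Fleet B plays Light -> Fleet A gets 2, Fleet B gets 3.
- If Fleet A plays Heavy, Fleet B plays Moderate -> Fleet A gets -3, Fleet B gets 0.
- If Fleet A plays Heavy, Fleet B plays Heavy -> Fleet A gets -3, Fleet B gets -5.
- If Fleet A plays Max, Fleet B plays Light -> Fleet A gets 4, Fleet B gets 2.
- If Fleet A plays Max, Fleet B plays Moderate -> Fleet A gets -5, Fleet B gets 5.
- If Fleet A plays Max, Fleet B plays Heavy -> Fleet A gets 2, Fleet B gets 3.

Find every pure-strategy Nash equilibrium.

This game has no pure Nash equilibrium.

For each strategy profile, look for a profitable unilateral deviation.
(Moderate, Light): Fleet A can switch to Heavy (0 → 2). Not NE.
(Moderate, Moderate): Fleet B can switch to Light (0 → 1). Not NE.
(Moderate, Heavy): Fleet A can switch to Heavy (-4 → -3). Not NE.
(Heavy, Light): Fleet A can switch to Max (2 → 4). Not NE.
(Heavy, Moderate): Fleet A can switch to Moderate (-3 → 2). Not NE.
(Heavy, Heavy): Fleet A can switch to Max (-3 → 2). Not NE.
(The remaining 3 profiles each have a profitable deviation by the same check.)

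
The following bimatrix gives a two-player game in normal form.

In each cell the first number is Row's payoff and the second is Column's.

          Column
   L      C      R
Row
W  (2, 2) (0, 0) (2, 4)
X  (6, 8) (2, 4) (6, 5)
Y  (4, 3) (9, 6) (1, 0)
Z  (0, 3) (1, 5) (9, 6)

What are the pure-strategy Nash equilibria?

Row against L: payoffs 2, 6, 4, 0 → best response X.
Row against C: payoffs 0, 2, 9, 1 → best response Y.
Row against R: payoffs 2, 6, 1, 9 → best response Z.
Column against W: payoffs 2, 0, 4 → best response R.
Column against X: payoffs 8, 4, 5 → best response L.
Column against Y: payoffs 3, 6, 0 → best response C.
Column against Z: payoffs 3, 5, 6 → best response R.
Mutual best responses: (X, L); (Y, C); (Z, R).

Pure-strategy Nash equilibria: (X, L) and (Y, C) and (Z, R)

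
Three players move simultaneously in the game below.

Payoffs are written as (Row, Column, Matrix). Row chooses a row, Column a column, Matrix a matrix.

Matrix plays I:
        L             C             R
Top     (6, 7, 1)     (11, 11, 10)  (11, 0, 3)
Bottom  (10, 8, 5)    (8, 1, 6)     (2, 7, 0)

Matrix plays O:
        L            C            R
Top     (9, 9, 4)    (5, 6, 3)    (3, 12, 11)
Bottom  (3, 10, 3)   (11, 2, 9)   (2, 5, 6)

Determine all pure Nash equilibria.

Row against (L, I): payoffs 6, 10 → best response Bottom.
Row against (L, O): payoffs 9, 3 → best response Top.
Row against (C, I): payoffs 11, 8 → best response Top.
Row against (C, O): payoffs 5, 11 → best response Bottom.
Row against (R, I): payoffs 11, 2 → best response Top.
Row against (R, O): payoffs 3, 2 → best response Top.
Column against (Top, I): payoffs 7, 11, 0 → best response C.
Column against (Top, O): payoffs 9, 6, 12 → best response R.
Column against (Bottom, I): payoffs 8, 1, 7 → best response L.
Column against (Bottom, O): payoffs 10, 2, 5 → best response L.
Matrix against (Top, L): payoffs 1, 4 → best response O.
Matrix against (Top, C): payoffs 10, 3 → best response I.
Matrix against (Top, R): payoffs 3, 11 → best response O.
Matrix against (Bottom, L): payoffs 5, 3 → best response I.
Matrix against (Bottom, C): payoffs 6, 9 → best response O.
Matrix against (Bottom, R): payoffs 0, 6 → best response O.
Mutual best responses: (Top, C, I); (Top, R, O); (Bottom, L, I).

(Top, C, I); (Top, R, O); (Bottom, L, I)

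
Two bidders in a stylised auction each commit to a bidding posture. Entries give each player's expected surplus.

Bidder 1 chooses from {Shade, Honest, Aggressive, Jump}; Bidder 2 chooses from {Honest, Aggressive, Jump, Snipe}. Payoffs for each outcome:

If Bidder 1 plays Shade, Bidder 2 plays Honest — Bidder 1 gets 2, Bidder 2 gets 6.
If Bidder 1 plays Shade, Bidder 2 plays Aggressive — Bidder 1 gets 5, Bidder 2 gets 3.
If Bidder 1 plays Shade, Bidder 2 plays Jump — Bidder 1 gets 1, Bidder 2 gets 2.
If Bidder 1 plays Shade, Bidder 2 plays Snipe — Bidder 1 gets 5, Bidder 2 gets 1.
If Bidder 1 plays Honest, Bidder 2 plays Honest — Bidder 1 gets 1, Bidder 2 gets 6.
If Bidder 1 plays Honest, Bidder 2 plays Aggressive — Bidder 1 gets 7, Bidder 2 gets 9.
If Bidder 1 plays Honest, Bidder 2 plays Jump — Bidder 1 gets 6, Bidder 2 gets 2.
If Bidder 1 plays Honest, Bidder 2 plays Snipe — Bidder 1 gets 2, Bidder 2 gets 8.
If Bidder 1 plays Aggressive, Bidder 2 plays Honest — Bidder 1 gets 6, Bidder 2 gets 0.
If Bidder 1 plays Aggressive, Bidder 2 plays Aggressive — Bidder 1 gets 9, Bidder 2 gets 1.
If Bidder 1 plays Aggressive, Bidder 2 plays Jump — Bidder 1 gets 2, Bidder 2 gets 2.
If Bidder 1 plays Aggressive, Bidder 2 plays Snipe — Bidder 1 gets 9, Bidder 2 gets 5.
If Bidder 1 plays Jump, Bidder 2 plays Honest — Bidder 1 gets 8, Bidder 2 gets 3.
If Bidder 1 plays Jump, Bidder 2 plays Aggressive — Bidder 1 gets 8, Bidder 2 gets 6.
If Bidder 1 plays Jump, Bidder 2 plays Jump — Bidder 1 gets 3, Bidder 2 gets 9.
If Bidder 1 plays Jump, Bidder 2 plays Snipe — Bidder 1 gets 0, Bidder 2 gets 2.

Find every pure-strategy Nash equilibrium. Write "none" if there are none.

Check each profile: it is a Nash equilibrium iff no player can strictly gain by switching unilaterally.
(Shade, Honest): Bidder 1 can switch to Aggressive (2 → 6). Not NE.
(Shade, Aggressive): Bidder 1 can switch to Honest (5 → 7). Not NE.
(Shade, Jump): Bidder 1 can switch to Honest (1 → 6). Not NE.
(Shade, Snipe): Bidder 1 can switch to Aggressive (5 → 9). Not NE.
(Honest, Honest): Bidder 1 can switch to Shade (1 → 2). Not NE.
(Honest, Aggressive): Bidder 1 can switch to Aggressive (7 → 9). Not NE.
(Aggressive, Snipe): Bidder 1 gets 9, best alternative 5; Bidder 2 gets 5, best alternative 2. No profitable deviation — NE.
(The remaining 9 profiles each have a profitable deviation by the same check.)

The unique pure-strategy Nash equilibrium is (Aggressive, Snipe).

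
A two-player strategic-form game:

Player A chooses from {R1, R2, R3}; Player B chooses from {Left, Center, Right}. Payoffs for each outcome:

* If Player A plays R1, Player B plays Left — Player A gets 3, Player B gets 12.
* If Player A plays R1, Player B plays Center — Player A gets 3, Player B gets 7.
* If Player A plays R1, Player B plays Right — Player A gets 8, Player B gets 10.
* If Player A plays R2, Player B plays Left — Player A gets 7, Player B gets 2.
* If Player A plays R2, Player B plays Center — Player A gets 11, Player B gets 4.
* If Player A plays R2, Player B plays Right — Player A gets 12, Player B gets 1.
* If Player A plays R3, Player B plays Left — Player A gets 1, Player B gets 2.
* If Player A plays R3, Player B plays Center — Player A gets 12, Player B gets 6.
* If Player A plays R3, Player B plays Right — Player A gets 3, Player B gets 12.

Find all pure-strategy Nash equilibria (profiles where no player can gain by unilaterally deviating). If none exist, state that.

No pure-strategy Nash equilibrium.

Mark each player's best response to every combination of opponents' strategies; a profile where every player is best-responding is a pure Nash equilibrium.
Player A against Left: payoffs 3, 7, 1 → best response R2.
Player A against Center: payoffs 3, 11, 12 → best response R3.
Player A against Right: payoffs 8, 12, 3 → best response R2.
Player B against R1: payoffs 12, 7, 10 → best response Left.
Player B against R2: payoffs 2, 4, 1 → best response Center.
Player B against R3: payoffs 2, 6, 12 → best response Right.
No profile is a mutual best response for all players.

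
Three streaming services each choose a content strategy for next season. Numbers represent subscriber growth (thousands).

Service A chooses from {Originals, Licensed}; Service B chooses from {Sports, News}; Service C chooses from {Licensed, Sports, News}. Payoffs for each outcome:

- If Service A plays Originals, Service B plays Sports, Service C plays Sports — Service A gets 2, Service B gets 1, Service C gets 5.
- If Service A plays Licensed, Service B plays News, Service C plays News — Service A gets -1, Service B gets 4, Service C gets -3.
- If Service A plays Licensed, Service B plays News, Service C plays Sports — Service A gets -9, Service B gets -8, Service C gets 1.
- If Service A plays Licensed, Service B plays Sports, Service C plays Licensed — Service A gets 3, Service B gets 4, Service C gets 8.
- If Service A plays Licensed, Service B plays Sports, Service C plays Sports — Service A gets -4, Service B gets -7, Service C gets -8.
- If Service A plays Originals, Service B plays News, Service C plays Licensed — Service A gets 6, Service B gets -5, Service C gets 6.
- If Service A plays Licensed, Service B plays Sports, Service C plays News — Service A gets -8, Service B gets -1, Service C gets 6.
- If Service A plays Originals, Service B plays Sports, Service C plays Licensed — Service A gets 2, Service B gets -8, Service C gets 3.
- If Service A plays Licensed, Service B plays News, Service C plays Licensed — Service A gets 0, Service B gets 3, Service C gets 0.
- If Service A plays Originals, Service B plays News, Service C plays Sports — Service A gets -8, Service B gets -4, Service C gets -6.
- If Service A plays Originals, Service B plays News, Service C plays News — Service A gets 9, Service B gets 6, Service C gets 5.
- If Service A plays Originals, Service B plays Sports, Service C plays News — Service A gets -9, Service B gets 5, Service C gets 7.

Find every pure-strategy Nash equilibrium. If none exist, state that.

Pure-strategy Nash equilibria: (Originals, News, Licensed); (Licensed, Sports, Licensed)

(Originals, Sports, Licensed): Service A can switch to Licensed (2 → 3). Not NE.
(Originals, Sports, Sports): Service C can switch to News (5 → 7). Not NE.
(Originals, Sports, News): Service A can switch to Licensed (-9 → -8). Not NE.
(Originals, News, Licensed): Service A gets 6, best alternative 0; Service B gets -5, best alternative -8; Service C gets 6, best alternative 5. No profitable deviation — NE.
(Originals, News, Sports): Service B can switch to Sports (-4 → 1). Not NE.
(Originals, News, News): Service C can switch to Licensed (5 → 6). Not NE.
(Licensed, Sports, Licensed): Service A gets 3, best alternative 2; Service B gets 4, best alternative 3; Service C gets 8, best alternative 6. No profitable deviation — NE.
(Licensed, Sports, Sports): Service A can switch to Originals (-4 → 2). Not NE.
(Licensed, Sports, News): Service B can switch to News (-1 → 4). Not NE.
(Licensed, News, Licensed): Service A can switch to Originals (0 → 6). Not NE.
(The remaining 2 profiles each have a profitable deviation by the same check.)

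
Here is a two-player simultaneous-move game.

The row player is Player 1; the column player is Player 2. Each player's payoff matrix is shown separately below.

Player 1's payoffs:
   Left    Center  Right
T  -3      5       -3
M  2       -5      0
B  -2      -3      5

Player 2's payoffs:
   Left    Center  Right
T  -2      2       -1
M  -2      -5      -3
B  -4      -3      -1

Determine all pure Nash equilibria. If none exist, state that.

(T, Center), (M, Left), (B, Right)

Check each profile: it is a Nash equilibrium iff no player can strictly gain by switching unilaterally.
(T, Left): Player 1 can switch to M (-3 → 2). Not NE.
(T, Center): Player 1 gets 5, best alternative -3; Player 2 gets 2, best alternative -1. No profitable deviation — NE.
(T, Right): Player 1 can switch to M (-3 → 0). Not NE.
(M, Left): Player 1 gets 2, best alternative -2; Player 2 gets -2, best alternative -3. No profitable deviation — NE.
(M, Center): Player 1 can switch to T (-5 → 5). Not NE.
(M, Right): Player 1 can switch to B (0 → 5). Not NE.
(B, Left): Player 1 can switch to M (-2 → 2). Not NE.
(B, Center): Player 1 can switch to T (-3 → 5). Not NE.
(B, Right): Player 1 gets 5, best alternative 0; Player 2 gets -1, best alternative -3. No profitable deviation — NE.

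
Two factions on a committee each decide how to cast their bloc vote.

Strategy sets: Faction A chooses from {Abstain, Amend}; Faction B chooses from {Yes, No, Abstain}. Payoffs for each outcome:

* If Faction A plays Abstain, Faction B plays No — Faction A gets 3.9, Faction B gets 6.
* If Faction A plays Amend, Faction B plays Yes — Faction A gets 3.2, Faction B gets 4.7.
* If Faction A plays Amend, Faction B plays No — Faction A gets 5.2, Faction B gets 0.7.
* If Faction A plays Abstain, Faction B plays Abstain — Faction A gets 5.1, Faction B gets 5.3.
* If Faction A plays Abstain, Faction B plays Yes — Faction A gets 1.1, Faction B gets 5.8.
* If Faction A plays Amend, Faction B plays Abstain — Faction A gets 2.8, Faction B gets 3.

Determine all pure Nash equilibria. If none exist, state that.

Faction A against Yes: payoffs 1.1, 3.2 → best response Amend.
Faction A against No: payoffs 3.9, 5.2 → best response Amend.
Faction A against Abstain: payoffs 5.1, 2.8 → best response Abstain.
Faction B against Abstain: payoffs 5.8, 6, 5.3 → best response No.
Faction B against Amend: payoffs 4.7, 0.7, 3 → best response Yes.
Mutual best responses: (Amend, Yes).

Pure NE: (Amend, Yes)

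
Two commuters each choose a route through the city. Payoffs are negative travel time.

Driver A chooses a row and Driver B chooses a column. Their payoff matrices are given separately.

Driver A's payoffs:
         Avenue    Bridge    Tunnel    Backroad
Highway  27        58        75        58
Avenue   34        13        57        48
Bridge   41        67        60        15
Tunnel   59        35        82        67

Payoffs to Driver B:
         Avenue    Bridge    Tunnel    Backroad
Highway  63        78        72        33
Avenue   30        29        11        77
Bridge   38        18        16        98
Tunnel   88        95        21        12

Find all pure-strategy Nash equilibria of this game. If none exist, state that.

No pure-strategy Nash equilibrium.

Mark each player's best response to every combination of opponents' strategies; a profile where every player is best-responding is a pure Nash equilibrium.
Driver A against Avenue: payoffs 27, 34, 41, 59 → best response Tunnel.
Driver A against Bridge: payoffs 58, 13, 67, 35 → best response Bridge.
Driver A against Tunnel: payoffs 75, 57, 60, 82 → best response Tunnel.
Driver A against Backroad: payoffs 58, 48, 15, 67 → best response Tunnel.
Driver B against Highway: payoffs 63, 78, 72, 33 → best response Bridge.
Driver B against Avenue: payoffs 30, 29, 11, 77 → best response Backroad.
Driver B against Bridge: payoffs 38, 18, 16, 98 → best response Backroad.
Driver B against Tunnel: payoffs 88, 95, 21, 12 → best response Bridge.
No profile is a mutual best response for all players.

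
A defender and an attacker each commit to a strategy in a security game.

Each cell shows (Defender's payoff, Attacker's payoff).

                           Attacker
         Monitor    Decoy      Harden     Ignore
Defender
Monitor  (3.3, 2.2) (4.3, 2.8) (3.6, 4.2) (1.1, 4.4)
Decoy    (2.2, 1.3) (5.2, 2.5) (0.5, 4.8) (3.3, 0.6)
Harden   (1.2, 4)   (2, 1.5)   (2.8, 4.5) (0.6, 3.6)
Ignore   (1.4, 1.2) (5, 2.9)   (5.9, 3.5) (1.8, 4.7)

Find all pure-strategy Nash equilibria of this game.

none

For each strategy profile, look for a profitable unilateral deviation.
(Monitor, Monitor): Attacker can switch to Decoy (2.2 → 2.8). Not NE.
(Monitor, Decoy): Defender can switch to Decoy (4.3 → 5.2). Not NE.
(Monitor, Harden): Defender can switch to Ignore (3.6 → 5.9). Not NE.
(Monitor, Ignore): Defender can switch to Decoy (1.1 → 3.3). Not NE.
(Decoy, Monitor): Defender can switch to Monitor (2.2 → 3.3). Not NE.
(Decoy, Decoy): Attacker can switch to Harden (2.5 → 4.8). Not NE.
(Decoy, Harden): Defender can switch to Monitor (0.5 → 3.6). Not NE.
(Decoy, Ignore): Attacker can switch to Monitor (0.6 → 1.3). Not NE.
(Harden, Monitor): Defender can switch to Monitor (1.2 → 3.3). Not NE.
(Harden, Decoy): Defender can switch to Monitor (2 → 4.3). Not NE.
(The remaining 6 profiles each have a profitable deviation by the same check.)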